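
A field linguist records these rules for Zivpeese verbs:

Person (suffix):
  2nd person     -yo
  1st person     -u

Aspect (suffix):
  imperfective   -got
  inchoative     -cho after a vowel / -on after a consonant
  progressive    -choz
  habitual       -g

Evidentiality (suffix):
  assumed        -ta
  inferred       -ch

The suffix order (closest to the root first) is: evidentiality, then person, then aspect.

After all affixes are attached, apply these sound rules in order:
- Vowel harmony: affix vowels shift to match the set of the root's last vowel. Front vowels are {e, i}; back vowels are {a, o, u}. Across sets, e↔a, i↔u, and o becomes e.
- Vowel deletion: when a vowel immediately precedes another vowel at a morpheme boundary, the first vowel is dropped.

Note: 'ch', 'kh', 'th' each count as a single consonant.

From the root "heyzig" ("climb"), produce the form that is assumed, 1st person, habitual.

Attach evidentiality assumed -ta → heyzigta.
Attach person 1st person -u → heyzigtau.
Attach aspect habitual -g → heyzigtaug.
Apply vowel harmony: heyzigtaug → heyzigteig.
Apply vowel deletion: heyzigteig → heyzigtig.

heyzigtig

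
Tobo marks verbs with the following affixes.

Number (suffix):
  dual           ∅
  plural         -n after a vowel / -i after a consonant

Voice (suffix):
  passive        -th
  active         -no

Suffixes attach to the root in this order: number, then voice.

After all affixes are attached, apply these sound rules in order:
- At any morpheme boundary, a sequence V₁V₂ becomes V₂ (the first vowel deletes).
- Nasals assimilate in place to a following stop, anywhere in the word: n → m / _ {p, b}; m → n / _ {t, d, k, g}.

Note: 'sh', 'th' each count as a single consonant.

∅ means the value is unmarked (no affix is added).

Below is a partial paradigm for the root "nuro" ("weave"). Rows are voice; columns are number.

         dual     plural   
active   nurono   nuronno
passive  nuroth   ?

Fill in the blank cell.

Attach number plural -n (after vowel 'o') → nuron.
Attach voice passive -th → nuronth.
Vowel deletion: no change.
Nasal assimilation: no change.

nuronth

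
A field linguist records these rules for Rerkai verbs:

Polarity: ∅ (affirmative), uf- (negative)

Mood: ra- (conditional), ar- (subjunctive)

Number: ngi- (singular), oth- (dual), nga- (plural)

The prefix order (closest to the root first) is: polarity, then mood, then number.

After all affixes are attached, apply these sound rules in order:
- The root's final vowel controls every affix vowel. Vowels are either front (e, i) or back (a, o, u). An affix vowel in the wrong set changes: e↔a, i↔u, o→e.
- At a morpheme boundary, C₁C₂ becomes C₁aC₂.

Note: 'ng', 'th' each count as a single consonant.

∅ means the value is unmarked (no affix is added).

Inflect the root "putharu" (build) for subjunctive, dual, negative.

otharufaputharu

Attach polarity negative uf- → ufputharu.
Attach mood subjunctive ar- → arufputharu.
Attach number dual oth- → otharufputharu.
Vowel harmony: no change.
Apply epenthesis: otharufputharu → otharufaputharu.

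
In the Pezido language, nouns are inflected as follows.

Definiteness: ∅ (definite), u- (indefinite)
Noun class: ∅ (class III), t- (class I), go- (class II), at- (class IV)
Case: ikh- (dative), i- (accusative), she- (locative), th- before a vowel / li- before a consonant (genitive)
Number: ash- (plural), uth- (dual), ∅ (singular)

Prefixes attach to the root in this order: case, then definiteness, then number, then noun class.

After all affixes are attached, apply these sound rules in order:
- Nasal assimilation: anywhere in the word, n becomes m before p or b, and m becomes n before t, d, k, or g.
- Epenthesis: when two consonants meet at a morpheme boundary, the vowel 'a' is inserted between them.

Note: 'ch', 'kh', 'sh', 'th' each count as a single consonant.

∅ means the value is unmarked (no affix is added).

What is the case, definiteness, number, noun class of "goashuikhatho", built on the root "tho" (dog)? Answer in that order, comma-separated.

dative, indefinite, plural, class II

Segment: go-ash-u-ikh-tho.
case: ikh- → dative.
definiteness: u- → indefinite.
number: ash- → plural.
noun class: go- → class II.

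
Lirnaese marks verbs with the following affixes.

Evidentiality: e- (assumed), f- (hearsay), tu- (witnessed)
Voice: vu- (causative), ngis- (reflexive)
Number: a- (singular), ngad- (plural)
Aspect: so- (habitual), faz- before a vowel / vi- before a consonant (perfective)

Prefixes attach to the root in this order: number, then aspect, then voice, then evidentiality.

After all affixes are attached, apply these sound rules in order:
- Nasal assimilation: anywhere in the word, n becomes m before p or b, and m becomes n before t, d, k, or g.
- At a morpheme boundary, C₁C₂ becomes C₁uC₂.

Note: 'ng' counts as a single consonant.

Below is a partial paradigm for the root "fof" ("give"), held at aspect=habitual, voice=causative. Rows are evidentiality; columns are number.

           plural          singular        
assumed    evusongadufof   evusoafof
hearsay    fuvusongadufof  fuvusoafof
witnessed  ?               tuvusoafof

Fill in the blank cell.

tuvusongadufof

Attach number plural ngad- → ngadfof.
Attach aspect habitual so- → songadfof.
Attach voice causative vu- → vusongadfof.
Attach evidentiality witnessed tu- → tuvusongadfof.
Nasal assimilation: no change.
Apply epenthesis: tuvusongadfof → tuvusongadufof.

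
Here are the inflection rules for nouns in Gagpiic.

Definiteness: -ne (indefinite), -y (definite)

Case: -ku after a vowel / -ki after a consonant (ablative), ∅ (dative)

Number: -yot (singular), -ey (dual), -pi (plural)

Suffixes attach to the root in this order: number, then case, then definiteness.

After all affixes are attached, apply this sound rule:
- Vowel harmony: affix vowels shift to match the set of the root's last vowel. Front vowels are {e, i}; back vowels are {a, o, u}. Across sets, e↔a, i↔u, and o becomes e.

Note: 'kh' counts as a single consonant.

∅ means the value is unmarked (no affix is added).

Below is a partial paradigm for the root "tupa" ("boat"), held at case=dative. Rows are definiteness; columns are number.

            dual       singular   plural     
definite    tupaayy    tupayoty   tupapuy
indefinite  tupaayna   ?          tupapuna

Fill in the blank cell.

tupayotna

Attach number singular -yot → tupayot.
case = dative: zero marking, form stays tupayot.
Attach definiteness indefinite -ne → tupayotne.
Apply vowel harmony: tupayotne → tupayotna.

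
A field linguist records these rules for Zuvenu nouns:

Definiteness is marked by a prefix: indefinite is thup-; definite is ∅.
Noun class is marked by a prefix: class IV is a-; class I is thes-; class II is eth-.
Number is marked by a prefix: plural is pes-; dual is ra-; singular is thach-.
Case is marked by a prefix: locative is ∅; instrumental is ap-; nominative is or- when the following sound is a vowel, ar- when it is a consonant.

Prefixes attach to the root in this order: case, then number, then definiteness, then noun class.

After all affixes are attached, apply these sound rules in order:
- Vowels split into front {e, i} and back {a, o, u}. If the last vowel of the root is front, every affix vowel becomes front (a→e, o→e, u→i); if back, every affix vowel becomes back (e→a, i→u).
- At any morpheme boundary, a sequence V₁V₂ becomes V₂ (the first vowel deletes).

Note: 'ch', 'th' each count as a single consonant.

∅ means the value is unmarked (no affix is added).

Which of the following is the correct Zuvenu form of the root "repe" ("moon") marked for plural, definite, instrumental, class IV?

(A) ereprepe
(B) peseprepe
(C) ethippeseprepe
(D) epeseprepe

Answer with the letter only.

D

Attach case instrumental ap- → aprepe.
Attach number plural pes- → pesaprepe.
definiteness = definite: zero marking, form stays pesaprepe.
Attach noun class class IV a- → apesaprepe.
Apply vowel harmony: apesaprepe → epeseprepe.
Vowel deletion: no change.
So the correct form is epeseprepe, option (D).
(C) ethippeseprepe is wrong: it uses indefinite instead of definite for definiteness.
(A) ereprepe is wrong: it uses dual instead of plural for number.
(B) peseprepe is wrong: it has the affixes in the wrong order.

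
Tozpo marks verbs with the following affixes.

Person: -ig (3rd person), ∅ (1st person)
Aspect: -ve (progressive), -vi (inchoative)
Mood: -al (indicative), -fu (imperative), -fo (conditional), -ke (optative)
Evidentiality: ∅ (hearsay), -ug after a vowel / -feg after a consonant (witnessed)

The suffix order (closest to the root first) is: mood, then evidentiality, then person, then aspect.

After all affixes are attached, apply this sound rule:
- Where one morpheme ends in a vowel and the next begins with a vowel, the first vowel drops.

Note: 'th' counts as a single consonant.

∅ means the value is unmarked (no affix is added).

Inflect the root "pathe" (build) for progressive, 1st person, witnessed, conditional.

Attach mood conditional -fo → pathefo.
Attach evidentiality witnessed -ug (after vowel 'o') → pathefoug.
person = 1st person: zero marking, form stays pathefoug.
Attach aspect progressive -ve → pathefougve.
Apply vowel deletion: pathefougve → pathefugve.

pathefugve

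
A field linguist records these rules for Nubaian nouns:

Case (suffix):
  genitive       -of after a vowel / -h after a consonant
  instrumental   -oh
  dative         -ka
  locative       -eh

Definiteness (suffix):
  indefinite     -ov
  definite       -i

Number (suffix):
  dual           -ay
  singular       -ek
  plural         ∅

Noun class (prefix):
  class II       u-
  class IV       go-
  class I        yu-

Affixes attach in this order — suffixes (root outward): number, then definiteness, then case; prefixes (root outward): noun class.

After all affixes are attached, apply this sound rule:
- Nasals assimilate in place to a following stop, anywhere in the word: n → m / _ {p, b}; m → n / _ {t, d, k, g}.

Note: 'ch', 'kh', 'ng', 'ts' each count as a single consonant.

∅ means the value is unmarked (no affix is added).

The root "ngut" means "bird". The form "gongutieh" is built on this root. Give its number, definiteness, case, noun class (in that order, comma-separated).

plural, definite, locative, class IV

Segment: go-ngut-i-eh.
number: ∅ → plural.
definiteness: -i → definite.
case: -eh → locative.
noun class: go- → class IV.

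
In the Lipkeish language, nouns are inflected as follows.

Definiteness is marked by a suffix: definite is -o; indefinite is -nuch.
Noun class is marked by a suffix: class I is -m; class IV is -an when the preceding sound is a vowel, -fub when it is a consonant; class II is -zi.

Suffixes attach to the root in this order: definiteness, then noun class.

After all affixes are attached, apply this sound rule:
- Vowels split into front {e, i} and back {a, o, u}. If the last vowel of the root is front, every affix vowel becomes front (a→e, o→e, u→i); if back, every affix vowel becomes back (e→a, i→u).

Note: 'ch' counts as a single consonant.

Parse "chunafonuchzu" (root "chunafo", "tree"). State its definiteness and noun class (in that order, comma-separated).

Segment: chunafo-nuch-zi.
definiteness: -nuch → indefinite.
noun class: -zi → class II.

indefinite, class II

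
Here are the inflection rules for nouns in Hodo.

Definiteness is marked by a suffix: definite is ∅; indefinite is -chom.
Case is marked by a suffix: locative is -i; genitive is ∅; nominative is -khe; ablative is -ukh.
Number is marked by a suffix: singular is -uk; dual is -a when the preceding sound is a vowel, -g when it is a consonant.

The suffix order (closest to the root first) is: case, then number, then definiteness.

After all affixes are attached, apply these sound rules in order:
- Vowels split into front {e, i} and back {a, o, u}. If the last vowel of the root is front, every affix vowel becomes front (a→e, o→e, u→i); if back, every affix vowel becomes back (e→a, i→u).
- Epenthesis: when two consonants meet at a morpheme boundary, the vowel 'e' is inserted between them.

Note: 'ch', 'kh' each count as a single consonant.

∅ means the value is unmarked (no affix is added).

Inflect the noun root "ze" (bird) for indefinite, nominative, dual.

Attach case nominative -khe → zekhe.
Attach number dual -a (after vowel 'e') → zekhea.
Attach definiteness indefinite -chom → zekheachom.
Apply vowel harmony: zekheachom → zekheechem.
Epenthesis: no change.

zekheechem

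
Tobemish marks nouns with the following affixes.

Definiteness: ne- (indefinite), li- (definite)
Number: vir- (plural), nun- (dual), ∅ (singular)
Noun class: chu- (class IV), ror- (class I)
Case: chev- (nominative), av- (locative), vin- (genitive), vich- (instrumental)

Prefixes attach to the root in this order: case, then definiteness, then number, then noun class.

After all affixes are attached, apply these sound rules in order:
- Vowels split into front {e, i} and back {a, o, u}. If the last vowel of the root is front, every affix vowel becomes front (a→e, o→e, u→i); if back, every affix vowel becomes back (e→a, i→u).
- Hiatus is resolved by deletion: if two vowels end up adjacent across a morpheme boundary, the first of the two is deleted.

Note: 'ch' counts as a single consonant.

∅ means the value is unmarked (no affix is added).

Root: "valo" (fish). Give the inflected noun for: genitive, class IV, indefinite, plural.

Attach case genitive vin- → vinvalo.
Attach definiteness indefinite ne- → nevinvalo.
Attach number plural vir- → virnevinvalo.
Attach noun class class IV chu- → chuvirnevinvalo.
Apply vowel harmony: chuvirnevinvalo → chuvurnavunvalo.
Vowel deletion: no change.

chuvurnavunvalo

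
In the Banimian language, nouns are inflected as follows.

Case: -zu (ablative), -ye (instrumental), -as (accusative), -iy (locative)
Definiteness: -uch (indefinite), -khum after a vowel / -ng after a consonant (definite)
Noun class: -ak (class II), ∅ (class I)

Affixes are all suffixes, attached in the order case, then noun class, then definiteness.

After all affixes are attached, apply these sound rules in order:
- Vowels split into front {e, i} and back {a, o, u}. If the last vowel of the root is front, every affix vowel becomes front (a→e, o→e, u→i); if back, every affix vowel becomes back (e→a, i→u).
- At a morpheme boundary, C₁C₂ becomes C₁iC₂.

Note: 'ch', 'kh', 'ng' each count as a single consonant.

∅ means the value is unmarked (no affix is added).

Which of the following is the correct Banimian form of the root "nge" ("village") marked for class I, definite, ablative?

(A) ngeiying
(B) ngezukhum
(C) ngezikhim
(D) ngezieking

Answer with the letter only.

Attach case ablative -zu → ngezu.
noun class = class I: zero marking, form stays ngezu.
Attach definiteness definite -khum (after vowel 'u') → ngezukhum.
Apply vowel harmony: ngezukhum → ngezikhim.
Epenthesis: no change.
So the correct form is ngezikhim, option (C).
(A) ngeiying is wrong: it uses locative instead of ablative for case.
(D) ngezieking is wrong: it uses class II instead of class I for noun class.
(B) ngezukhum is wrong: it fails to apply the sound rule(s).

C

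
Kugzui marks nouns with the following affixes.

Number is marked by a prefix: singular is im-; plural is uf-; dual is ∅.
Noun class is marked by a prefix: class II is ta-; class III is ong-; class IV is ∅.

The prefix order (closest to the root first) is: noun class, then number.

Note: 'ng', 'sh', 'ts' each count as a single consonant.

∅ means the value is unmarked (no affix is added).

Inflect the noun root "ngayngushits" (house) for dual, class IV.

noun class = class IV: zero marking, form stays ngayngushits.
number = dual: zero marking, form stays ngayngushits.

ngayngushits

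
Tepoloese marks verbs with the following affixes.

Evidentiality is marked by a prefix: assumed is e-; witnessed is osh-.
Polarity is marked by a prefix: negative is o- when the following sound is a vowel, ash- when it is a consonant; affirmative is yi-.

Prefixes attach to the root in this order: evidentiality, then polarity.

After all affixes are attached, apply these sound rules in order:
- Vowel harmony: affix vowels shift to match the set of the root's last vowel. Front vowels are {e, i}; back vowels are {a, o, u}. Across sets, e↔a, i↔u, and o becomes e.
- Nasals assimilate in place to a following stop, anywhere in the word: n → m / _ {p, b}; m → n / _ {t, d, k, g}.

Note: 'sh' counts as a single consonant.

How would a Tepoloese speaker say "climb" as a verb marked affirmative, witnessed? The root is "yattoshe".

Attach evidentiality witnessed osh- → oshyattoshe.
Attach polarity affirmative yi- → yioshyattoshe.
Apply vowel harmony: yioshyattoshe → yieshyattoshe.
Nasal assimilation: no change.

yieshyattoshe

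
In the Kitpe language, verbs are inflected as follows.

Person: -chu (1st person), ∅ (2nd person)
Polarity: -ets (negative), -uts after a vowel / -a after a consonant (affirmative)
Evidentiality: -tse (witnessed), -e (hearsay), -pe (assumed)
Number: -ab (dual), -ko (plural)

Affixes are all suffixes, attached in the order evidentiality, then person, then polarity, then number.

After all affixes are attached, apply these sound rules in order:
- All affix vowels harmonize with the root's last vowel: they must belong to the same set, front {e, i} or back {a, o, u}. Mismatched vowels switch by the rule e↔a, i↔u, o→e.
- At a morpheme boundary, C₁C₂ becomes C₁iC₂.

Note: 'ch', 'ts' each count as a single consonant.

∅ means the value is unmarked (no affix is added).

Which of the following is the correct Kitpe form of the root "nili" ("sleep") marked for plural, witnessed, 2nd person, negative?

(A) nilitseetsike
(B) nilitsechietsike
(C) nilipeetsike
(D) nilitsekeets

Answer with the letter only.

A

Attach evidentiality witnessed -tse → nilitse.
person = 2nd person: zero marking, form stays nilitse.
Attach polarity negative -ets → nilitseets.
Attach number plural -ko → nilitseetsko.
Apply vowel harmony: nilitseetsko → nilitseetske.
Apply epenthesis: nilitseetske → nilitseetsike.
So the correct form is nilitseetsike, option (A).
(D) nilitsekeets is wrong: it has the affixes in the wrong order.
(C) nilipeetsike is wrong: it uses assumed instead of witnessed for evidentiality.
(B) nilitsechietsike is wrong: it uses 1st person instead of 2nd person for person.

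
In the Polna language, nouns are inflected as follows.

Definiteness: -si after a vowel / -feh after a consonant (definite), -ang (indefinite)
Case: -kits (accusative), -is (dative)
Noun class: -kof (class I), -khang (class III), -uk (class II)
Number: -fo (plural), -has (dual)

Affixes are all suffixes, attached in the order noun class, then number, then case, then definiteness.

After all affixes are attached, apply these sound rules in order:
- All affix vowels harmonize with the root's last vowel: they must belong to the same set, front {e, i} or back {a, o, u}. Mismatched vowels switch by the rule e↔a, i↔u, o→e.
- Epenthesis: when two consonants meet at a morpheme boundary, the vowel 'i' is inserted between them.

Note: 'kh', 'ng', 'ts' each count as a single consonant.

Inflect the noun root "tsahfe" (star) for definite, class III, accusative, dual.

tsahfekhengihesikitsifeh

Attach noun class class III -khang → tsahfekhang.
Attach number dual -has → tsahfekhanghas.
Attach case accusative -kits → tsahfekhanghaskits.
Attach definiteness definite -feh (after consonant 'ts') → tsahfekhanghaskitsfeh.
Apply vowel harmony: tsahfekhanghaskitsfeh → tsahfekhengheskitsfeh.
Apply epenthesis: tsahfekhengheskitsfeh → tsahfekhengihesikitsifeh.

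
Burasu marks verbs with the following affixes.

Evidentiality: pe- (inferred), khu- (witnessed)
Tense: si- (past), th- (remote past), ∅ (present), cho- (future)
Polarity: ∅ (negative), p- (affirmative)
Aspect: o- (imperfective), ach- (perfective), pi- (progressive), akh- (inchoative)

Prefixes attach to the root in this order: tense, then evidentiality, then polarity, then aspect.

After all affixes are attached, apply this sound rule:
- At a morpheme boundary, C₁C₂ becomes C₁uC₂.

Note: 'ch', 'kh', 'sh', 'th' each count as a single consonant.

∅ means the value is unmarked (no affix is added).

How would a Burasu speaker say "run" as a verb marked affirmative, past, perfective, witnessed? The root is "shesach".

achupukhusishesach

Attach tense past si- → sishesach.
Attach evidentiality witnessed khu- → khusishesach.
Attach polarity affirmative p- → pkhusishesach.
Attach aspect perfective ach- → achpkhusishesach.
Apply epenthesis: achpkhusishesach → achupukhusishesach.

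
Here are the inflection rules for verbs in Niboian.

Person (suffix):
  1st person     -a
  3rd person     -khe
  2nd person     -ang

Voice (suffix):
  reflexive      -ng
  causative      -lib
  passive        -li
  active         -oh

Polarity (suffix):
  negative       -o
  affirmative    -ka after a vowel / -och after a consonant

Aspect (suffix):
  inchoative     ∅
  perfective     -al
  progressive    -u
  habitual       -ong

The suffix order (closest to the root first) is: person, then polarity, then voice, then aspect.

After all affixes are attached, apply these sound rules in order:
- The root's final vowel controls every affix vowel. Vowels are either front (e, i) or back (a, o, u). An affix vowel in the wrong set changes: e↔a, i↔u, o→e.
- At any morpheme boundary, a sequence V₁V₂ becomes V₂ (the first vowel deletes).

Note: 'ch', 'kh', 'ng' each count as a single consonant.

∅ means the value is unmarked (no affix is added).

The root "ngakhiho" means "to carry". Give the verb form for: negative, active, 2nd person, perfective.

ngakhihangohal

Attach person 2nd person -ang → ngakhihoang.
Attach polarity negative -o → ngakhihoango.
Attach voice active -oh → ngakhihoangooh.
Attach aspect perfective -al → ngakhihoangoohal.
Vowel harmony: no change.
Apply vowel deletion: ngakhihoangoohal → ngakhihangohal.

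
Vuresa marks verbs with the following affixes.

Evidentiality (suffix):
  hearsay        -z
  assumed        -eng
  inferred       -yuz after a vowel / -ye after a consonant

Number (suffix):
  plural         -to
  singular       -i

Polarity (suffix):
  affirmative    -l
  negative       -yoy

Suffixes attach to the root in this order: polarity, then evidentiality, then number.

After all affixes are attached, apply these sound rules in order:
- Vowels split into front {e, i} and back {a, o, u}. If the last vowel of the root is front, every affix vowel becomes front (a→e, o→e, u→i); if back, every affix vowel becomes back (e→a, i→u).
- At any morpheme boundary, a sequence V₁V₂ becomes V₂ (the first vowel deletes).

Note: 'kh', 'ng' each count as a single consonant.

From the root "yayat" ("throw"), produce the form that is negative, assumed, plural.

Attach polarity negative -yoy → yayatyoy.
Attach evidentiality assumed -eng → yayatyoyeng.
Attach number plural -to → yayatyoyengto.
Apply vowel harmony: yayatyoyengto → yayatyoyangto.
Vowel deletion: no change.

yayatyoyangto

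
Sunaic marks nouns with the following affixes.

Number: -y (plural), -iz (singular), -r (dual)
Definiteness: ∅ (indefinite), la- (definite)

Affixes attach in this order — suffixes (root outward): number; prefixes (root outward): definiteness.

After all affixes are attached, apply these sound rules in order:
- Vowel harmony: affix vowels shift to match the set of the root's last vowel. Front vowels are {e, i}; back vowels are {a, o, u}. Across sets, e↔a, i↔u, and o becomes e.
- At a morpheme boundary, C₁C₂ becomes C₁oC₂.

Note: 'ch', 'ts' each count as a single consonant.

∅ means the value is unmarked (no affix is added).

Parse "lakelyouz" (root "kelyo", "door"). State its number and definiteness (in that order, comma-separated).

Segment: la-kelyo-iz.
number: -iz → singular.
definiteness: la- → definite.

singular, definite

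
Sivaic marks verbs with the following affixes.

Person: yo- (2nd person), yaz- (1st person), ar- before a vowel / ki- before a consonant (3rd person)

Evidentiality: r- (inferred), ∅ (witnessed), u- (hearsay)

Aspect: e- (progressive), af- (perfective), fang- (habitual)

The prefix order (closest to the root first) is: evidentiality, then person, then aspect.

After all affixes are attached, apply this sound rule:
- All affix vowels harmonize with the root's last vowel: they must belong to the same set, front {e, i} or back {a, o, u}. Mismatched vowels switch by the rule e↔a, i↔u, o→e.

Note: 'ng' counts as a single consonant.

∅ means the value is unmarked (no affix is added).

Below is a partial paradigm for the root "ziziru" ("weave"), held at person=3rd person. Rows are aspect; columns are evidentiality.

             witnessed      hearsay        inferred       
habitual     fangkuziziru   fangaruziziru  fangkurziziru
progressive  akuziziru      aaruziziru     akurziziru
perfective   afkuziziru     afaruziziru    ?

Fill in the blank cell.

Attach evidentiality inferred r- → rziziru.
Attach person 3rd person ki- (before consonant 'r') → kirziziru.
Attach aspect perfective af- → afkirziziru.
Apply vowel harmony: afkirziziru → afkurziziru.

afkurziziru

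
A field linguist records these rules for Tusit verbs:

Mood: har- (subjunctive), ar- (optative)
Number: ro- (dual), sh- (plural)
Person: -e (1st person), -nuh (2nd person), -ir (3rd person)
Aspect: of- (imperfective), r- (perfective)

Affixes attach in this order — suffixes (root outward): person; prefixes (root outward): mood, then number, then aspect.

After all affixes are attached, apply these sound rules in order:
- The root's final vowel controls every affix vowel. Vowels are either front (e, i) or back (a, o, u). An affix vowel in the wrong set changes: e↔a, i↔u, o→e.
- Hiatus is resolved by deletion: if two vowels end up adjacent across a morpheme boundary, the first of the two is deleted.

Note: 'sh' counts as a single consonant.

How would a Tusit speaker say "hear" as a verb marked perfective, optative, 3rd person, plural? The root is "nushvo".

Attach mood optative ar- → arnushvo.
Attach person 3rd person -ir → arnushvoir.
Attach number plural sh- → sharnushvoir.
Attach aspect perfective r- → rsharnushvoir.
Apply vowel harmony: rsharnushvoir → rsharnushvour.
Apply vowel deletion: rsharnushvour → rsharnushvur.

rsharnushvur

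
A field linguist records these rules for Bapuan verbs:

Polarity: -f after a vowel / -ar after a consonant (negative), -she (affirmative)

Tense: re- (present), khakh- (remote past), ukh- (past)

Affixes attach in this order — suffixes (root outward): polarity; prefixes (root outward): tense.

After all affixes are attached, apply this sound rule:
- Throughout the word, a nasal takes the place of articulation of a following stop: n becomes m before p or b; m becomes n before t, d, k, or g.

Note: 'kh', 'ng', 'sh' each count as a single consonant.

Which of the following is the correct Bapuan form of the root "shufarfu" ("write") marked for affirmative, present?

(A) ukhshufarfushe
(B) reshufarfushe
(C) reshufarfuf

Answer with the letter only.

Attach tense present re- → reshufarfu.
Attach polarity affirmative -she → reshufarfushe.
Nasal assimilation: no change.
So the correct form is reshufarfushe, option (B).
(A) ukhshufarfushe is wrong: it uses past instead of present for tense.
(C) reshufarfuf is wrong: it uses negative instead of affirmative for polarity.

B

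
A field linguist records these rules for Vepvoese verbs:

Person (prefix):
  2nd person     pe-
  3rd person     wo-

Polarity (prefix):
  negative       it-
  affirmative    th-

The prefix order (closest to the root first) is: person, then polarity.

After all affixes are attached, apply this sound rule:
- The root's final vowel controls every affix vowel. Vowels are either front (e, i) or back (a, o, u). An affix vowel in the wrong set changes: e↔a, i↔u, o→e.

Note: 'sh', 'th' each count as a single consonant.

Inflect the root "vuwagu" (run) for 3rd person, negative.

utwovuwagu

Attach person 3rd person wo- → wovuwagu.
Attach polarity negative it- → itwovuwagu.
Apply vowel harmony: itwovuwagu → utwovuwagu.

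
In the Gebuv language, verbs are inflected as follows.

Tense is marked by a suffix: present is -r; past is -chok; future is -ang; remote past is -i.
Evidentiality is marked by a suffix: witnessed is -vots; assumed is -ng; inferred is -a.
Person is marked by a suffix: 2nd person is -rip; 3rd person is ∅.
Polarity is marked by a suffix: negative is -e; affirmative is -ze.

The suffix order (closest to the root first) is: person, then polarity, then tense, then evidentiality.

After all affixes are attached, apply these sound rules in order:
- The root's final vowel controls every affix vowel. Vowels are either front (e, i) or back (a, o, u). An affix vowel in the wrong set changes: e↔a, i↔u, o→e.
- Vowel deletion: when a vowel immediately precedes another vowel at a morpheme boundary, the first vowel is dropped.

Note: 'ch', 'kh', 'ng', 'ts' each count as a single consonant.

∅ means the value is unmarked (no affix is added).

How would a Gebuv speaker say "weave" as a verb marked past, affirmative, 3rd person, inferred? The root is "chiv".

person = 3rd person: zero marking, form stays chiv.
Attach polarity affirmative -ze → chivze.
Attach tense past -chok → chivzechok.
Attach evidentiality inferred -a → chivzechoka.
Apply vowel harmony: chivzechoka → chivzecheke.
Vowel deletion: no change.

chivzecheke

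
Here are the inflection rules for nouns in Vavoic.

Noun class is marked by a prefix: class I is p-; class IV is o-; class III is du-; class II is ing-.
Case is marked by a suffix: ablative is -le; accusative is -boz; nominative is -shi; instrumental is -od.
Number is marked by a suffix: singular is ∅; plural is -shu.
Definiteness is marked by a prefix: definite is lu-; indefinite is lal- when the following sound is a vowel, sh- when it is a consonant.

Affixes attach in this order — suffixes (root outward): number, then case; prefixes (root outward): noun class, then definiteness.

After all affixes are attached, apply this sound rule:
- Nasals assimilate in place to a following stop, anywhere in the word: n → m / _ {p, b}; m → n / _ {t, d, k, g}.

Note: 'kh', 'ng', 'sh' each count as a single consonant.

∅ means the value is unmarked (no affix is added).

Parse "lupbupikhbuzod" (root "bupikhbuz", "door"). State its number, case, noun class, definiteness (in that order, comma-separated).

Segment: lu-p-bupikhbuz-od.
number: ∅ → singular.
case: -od → instrumental.
noun class: p- → class I.
definiteness: lu- → definite.

singular, instrumental, class I, definite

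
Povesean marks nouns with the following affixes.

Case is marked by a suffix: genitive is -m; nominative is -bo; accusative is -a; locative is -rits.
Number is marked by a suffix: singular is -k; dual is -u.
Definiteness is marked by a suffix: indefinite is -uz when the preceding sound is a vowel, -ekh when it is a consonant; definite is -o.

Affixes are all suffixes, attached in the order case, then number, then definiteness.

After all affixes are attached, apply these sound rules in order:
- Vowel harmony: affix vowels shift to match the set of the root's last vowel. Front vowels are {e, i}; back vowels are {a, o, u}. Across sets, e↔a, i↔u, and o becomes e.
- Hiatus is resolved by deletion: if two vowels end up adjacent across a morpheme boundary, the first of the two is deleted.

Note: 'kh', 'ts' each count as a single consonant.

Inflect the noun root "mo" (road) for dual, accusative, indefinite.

Attach case accusative -a → moa.
Attach number dual -u → moau.
Attach definiteness indefinite -uz (after vowel 'u') → moauuz.
Vowel harmony: no change.
Apply vowel deletion: moauuz → muz.

muz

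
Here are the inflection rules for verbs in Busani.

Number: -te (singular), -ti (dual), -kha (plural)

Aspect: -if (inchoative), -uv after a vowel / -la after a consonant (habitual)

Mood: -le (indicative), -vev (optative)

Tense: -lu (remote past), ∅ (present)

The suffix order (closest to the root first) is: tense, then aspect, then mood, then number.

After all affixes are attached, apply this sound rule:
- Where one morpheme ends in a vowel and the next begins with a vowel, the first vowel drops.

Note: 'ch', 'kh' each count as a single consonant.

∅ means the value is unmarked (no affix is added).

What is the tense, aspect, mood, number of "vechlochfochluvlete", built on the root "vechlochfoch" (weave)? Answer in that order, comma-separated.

Segment: vechlochfoch-lu-uv-le-te.
tense: -lu → remote past.
aspect: -uv/la → habitual.
mood: -le → indicative.
number: -te → singular.

remote past, habitual, indicative, singular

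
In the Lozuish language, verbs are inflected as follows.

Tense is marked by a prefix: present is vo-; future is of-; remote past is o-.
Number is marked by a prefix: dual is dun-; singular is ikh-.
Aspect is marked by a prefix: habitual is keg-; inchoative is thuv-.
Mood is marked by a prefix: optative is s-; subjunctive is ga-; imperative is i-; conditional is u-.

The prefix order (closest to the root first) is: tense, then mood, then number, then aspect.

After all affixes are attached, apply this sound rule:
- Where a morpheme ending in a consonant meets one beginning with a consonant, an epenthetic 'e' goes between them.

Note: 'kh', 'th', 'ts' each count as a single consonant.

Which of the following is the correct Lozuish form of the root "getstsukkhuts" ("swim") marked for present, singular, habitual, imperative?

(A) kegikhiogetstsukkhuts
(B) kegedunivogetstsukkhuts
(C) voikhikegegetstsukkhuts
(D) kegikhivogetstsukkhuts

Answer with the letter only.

Attach tense present vo- → vogetstsukkhuts.
Attach mood imperative i- → ivogetstsukkhuts.
Attach number singular ikh- → ikhivogetstsukkhuts.
Attach aspect habitual keg- → kegikhivogetstsukkhuts.
Epenthesis: no change.
So the correct form is kegikhivogetstsukkhuts, option (D).
(B) kegedunivogetstsukkhuts is wrong: it uses dual instead of singular for number.
(C) voikhikegegetstsukkhuts is wrong: it has the affixes in the wrong order.
(A) kegikhiogetstsukkhuts is wrong: it uses remote past instead of present for tense.

D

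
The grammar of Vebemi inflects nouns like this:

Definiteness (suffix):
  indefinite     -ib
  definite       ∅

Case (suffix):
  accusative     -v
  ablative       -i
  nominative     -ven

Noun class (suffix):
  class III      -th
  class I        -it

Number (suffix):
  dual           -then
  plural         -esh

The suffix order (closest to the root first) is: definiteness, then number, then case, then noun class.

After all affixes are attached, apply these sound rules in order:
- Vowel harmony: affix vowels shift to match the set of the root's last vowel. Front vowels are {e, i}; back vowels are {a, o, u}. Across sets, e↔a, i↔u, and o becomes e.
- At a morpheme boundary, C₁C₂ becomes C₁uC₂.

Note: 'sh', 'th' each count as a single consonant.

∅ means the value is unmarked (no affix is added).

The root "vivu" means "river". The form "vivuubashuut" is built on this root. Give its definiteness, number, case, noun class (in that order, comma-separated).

Segment: vivu-ib-esh-i-it.
definiteness: -ib → indefinite.
number: -esh → plural.
case: -i → ablative.
noun class: -it → class I.

indefinite, plural, ablative, class I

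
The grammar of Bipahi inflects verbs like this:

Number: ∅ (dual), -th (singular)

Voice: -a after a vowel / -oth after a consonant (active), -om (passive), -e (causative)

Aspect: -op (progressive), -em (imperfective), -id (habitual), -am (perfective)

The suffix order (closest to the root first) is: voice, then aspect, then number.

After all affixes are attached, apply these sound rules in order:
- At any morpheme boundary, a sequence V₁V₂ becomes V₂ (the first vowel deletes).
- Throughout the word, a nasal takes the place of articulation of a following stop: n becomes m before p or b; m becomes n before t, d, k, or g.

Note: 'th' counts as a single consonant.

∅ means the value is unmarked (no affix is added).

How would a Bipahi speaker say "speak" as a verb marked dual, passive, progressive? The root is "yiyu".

Attach voice passive -om → yiyuom.
Attach aspect progressive -op → yiyuomop.
number = dual: zero marking, form stays yiyuomop.
Apply vowel deletion: yiyuomop → yiyomop.
Nasal assimilation: no change.

yiyomop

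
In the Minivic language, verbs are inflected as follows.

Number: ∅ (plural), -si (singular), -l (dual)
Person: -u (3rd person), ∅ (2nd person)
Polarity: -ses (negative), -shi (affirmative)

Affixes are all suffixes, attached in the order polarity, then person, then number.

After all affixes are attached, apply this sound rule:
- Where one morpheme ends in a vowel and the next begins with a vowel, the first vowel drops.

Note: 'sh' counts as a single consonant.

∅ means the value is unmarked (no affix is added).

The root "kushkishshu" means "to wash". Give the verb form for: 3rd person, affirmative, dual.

Attach polarity affirmative -shi → kushkishshushi.
Attach person 3rd person -u → kushkishshushiu.
Attach number dual -l → kushkishshushiul.
Apply vowel deletion: kushkishshushiul → kushkishshushul.

kushkishshushul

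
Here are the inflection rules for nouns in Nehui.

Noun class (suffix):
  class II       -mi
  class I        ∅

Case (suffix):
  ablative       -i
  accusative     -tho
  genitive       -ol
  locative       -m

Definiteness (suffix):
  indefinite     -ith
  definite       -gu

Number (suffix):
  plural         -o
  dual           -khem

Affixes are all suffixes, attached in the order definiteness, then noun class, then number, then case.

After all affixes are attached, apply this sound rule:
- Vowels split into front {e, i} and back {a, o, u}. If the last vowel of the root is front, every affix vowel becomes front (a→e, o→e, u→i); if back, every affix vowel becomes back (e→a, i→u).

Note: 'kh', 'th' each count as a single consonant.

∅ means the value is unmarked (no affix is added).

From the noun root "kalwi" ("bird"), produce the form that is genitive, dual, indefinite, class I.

Attach definiteness indefinite -ith → kalwiith.
noun class = class I: zero marking, form stays kalwiith.
Attach number dual -khem → kalwiithkhem.
Attach case genitive -ol → kalwiithkhemol.
Apply vowel harmony: kalwiithkhemol → kalwiithkhemel.

kalwiithkhemel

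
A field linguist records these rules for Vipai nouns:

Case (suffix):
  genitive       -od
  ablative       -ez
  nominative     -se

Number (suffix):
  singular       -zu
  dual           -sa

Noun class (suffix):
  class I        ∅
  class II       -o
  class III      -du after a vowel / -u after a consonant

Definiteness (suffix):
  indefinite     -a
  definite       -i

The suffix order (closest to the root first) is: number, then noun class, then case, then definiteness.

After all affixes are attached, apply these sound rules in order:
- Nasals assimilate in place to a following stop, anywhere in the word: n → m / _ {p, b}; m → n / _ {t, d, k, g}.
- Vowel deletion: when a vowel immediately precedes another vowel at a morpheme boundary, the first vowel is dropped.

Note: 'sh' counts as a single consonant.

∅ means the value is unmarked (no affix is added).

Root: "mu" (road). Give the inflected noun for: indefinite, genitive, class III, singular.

muzudoda

Attach number singular -zu → muzu.
Attach noun class class III -du (after vowel 'u') → muzudu.
Attach case genitive -od → muzuduod.
Attach definiteness indefinite -a → muzuduoda.
Nasal assimilation: no change.
Apply vowel deletion: muzuduoda → muzudoda.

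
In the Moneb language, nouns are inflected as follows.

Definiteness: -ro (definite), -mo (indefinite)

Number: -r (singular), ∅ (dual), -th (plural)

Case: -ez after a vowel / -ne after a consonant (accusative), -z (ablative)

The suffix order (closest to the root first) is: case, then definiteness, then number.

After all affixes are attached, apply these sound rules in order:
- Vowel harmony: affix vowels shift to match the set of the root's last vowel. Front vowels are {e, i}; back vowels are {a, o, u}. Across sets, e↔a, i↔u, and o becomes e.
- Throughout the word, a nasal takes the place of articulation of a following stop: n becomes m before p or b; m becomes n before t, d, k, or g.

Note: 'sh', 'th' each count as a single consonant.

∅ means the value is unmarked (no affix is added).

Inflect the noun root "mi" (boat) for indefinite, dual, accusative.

Attach case accusative -ez (after vowel 'i') → miez.
Attach definiteness indefinite -mo → miezmo.
number = dual: zero marking, form stays miezmo.
Apply vowel harmony: miezmo → miezme.
Nasal assimilation: no change.

miezme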